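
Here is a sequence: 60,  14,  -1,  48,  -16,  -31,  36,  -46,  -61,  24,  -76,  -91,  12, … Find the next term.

-106

The slot pattern repeats as ABB (period 3), so there are 2 interleaved tracks.
Stream A = 60, 48, 36, 24, 12: arithmetic, step −12.
Stream B = 14, -1, -16, -31, -46, -61, -76, -91: subtracting 15 each time.
Term 14 comes from stream B (its 9th entry): -106.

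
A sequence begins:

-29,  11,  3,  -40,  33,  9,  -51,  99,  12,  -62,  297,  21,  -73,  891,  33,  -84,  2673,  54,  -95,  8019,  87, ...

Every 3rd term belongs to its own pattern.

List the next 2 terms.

-106, 24057

Read the sequence 3 terms at a time; column i is its own pattern.
Subsequence A is -29, -40, -51, -62, -73, -84, -95, which is arithmetic with common difference −11.
Subsequence B is 11, 33, 99, 297, 891, 2673, 8019, which is geometric with ratio 3.
Subsequence C is 3, 9, 12, 21, 33, 54, 87, which is a Fibonacci-like recurrence a_n = a_{n-1} + a_{n-2}.
The 22nd slot belongs to subsequence A; its 8th term is -106.
Term 23 comes from subsequence B (its 8th entry): 24057.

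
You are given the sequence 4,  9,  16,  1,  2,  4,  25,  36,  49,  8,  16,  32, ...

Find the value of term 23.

1024

Reading positions in blocks of 6 reveals the pattern AAABBB — 2 tracks woven together.
Track A: 4, 9, 16, 25, 36, 49 (the squares 2², 3², 4², …).
Track B: 1, 2, 4, 8, 16, 32 (successive powers of 2).
The 23rd slot belongs to track B; its 11th term is 1024.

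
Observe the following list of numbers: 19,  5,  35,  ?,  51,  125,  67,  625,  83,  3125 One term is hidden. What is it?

25

Positions 1, 3, 5, … form one subsequence and positions 2, 4, 6, … form another.
Stream A: 19, 35, 51, 67, 83 (linear: a_n = 3 + 16·n).
Stream B: 5, ?, 125, 625, 3125 (powers of 5).
So the missing entry in stream B is 25.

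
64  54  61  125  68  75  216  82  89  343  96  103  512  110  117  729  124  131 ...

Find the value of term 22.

Positions follow the repeating pattern ABB; grouping by letter gives 2 tracks.
Stream A: 64, 125, 216, 343, 512, 729 (the cubes 4³, 5³, 6³, …).
Stream B: 54, 61, 68, 75, 82, 89, 96, 103, 110, 117, 124, 131 (arithmetic, step +7).
Term 22 comes from stream A (its 8th entry): 1331.

1331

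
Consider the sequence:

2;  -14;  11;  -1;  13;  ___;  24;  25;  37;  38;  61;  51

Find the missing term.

12

The terms cycle through 2 interleaved subsequences.
Subsequence A is 2, 11, 13, 24, 37, 61, which is Fibonacci-style (each term is the sum of the two before it).
Subsequence B is -14, -1, ?, 25, 38, 51, which is arithmetic, step +13.
Filling subsequence B at index 3 by its rule yields 12.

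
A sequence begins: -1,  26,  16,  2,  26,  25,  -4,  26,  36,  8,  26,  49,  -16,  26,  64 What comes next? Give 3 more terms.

32, 26, 81

Split by position mod 3 into 3 tracks.
Track A: -1, 2, -4, 8, -16 (multiplying by -2 each time).
Track B: 26, 26, 26, 26, 26 (always 26).
Track C: 16, 25, 36, 49, 64 (the squares 4², 5², 6², …).
Term 16 comes from track A (its 6th entry): 32.
Position 17 → track B, term 6 = 26.
Term 18 comes from track C (its 6th entry): 81.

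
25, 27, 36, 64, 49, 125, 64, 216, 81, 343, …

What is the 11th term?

100

Split by position mod 2 into 2 tracks.
Track A: 25, 36, 49, 64, 81. Perfect squares starting at 5².
Track B: 27, 64, 125, 216, 343. The cubes 3³, 4³, 5³, ….
The 11th slot belongs to track A; its 6th term is 100.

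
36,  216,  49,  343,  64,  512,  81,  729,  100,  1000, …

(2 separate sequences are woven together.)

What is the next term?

Split by position mod 2 into 2 tracks.
Subsequence A = 36, 49, 64, 81, 100: consecutive squares n² from n = 6.
Subsequence B = 216, 343, 512, 729, 1000: consecutive cubes n³ from n = 6.
Position 11 falls in subsequence A as its term 6, giving 121.

121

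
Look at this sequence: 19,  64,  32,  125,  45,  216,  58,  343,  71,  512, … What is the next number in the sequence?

The terms cycle through 2 interleaved subsequences.
Stream A is 19, 32, 45, 58, 71, which is linear: a_n = 6 + 13·n.
Stream B is 64, 125, 216, 343, 512, which is perfect cubes starting at 4³.
Term 11 comes from stream A (its 6th entry): 84.

84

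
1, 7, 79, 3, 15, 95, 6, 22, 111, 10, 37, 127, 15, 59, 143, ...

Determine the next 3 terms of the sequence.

Split by position mod 3: positions 1, 4, 7, … form one track, and each other residue class forms its own.
Subsequence A is 1, 3, 6, 10, 15, which is triangular numbers starting at T_1.
Subsequence B is 7, 15, 22, 37, 59, which is a Fibonacci-like recurrence a_n = a_{n-1} + a_{n-2}.
Subsequence C is 79, 95, 111, 127, 143, which is linear: a_n = 63 + 16·n.
Position 16 falls in subsequence A as its term 6, giving 21.
Position 17 falls in subsequence B as its term 6, giving 96.
The 18th slot belongs to subsequence C; its 6th term is 159.

21, 96, 159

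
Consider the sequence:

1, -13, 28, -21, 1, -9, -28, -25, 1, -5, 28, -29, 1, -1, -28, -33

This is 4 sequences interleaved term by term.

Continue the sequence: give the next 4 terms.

The terms cycle through 4 interleaved subsequences.
Track A is 1, 1, 1, 1, which is constant 1.
Track B is -13, -9, -5, -1, which is adding 4 each time.
Track C is 28, -28, 28, -28, which is alternating ±28.
Track D is -21, -25, -29, -33, which is arithmetic, step −4.
Position 17 falls in track A as its term 5, giving 1.
The 18th slot belongs to track B; its 5th term is 3.
Term 19 comes from track C (its 5th entry): 28.
Position 20 falls in track D as its term 5, giving -37.

1, 3, 28, -37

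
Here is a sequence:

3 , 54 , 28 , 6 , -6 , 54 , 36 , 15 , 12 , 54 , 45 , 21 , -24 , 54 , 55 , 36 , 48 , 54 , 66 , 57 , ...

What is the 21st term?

Split by position mod 4 into 4 tracks.
Track A: 3, -6, 12, -24, 48 (geometric, ×-2 each step).
Track B: 54, 54, 54, 54, 54 (always 54).
Track C: 28, 36, 45, 55, 66 (the triangular numbers T_7, T_8, …).
Track D: 6, 15, 21, 36, 57 (a Fibonacci-like recurrence a_n = a_{n-1} + a_{n-2}).
Position 21 falls in track A as its term 6, giving -96.

-96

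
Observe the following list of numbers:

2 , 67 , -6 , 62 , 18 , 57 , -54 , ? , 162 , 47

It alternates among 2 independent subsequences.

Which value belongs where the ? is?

Positions 1, 3, 5, … form one subsequence and positions 2, 4, 6, … form another.
Track A: 2, -6, 18, -54, 162 — multiplying by -3 each time.
Track B: 67, 62, 57, ?, 47 — linear: a_n = 72 − 5·n.
So the missing entry in track B is 52.

52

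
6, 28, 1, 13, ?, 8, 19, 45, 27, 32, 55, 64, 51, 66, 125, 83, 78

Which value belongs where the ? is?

Taking every 3rd term gives 3 separate tracks.
Track A: 6, 13, 19, 32, 51, 83 (each term equals the sum of the previous two).
Track B: 28, ?, 45, 55, 66, 78 (the triangular numbers T_7, T_8, …).
Track C: 1, 8, 27, 64, 125 (consecutive cubes n³ from n = 1).
Filling track B at index 2 by its rule yields 36.

36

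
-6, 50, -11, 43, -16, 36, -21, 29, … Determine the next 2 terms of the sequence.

The terms cycle through 2 interleaved subsequences.
Track A is -6, -11, -16, -21, which is linear: a_n = -1 − 5·n.
Track B is 50, 43, 36, 29, which is arithmetic, step −7.
Position 9 falls in track A as its term 5, giving -26.
Position 10 falls in track B as its term 5, giving 22.

-26, 22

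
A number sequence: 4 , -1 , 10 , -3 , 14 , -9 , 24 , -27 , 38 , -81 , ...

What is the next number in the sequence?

62

Taking every 2nd term gives 2 separate tracks.
Stream A: 4, 10, 14, 24, 38 (a Fibonacci-like recurrence a_n = a_{n-1} + a_{n-2}).
Stream B: -1, -3, -9, -27, -81 (geometric, ×3 each step).
Term 11 comes from stream A (its 6th entry): 62.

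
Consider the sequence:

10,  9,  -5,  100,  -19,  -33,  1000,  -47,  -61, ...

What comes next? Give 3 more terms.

10000, -75, -89

The slot pattern repeats as ABB (period 3), so there are 2 interleaved tracks.
Track A: 10, 100, 1000. Geometric with ratio 10.
Track B: 9, -5, -19, -33, -47, -61. Arithmetic, step −14.
Position 10 falls in track A as its term 4, giving 10000.
Position 11 falls in track B as its term 7, giving -75.
Position 12 falls in track B as its term 8, giving -89.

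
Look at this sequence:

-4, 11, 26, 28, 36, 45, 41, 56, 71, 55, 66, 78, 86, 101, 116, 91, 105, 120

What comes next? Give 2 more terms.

131, 146

Reading positions in blocks of 6 reveals the pattern AAABBB — 2 tracks woven together.
Subsequence A: -4, 11, 26, 41, 56, 71, 86, 101, 116. Arithmetic with common difference +15.
Subsequence B: 28, 36, 45, 55, 66, 78, 91, 105, 120. Triangular numbers n(n+1)/2 for n = 7, 8, ….
Position 19 falls in subsequence A as its term 10, giving 131.
Position 20 → subsequence A, term 11 = 146.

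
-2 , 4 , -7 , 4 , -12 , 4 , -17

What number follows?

Taking every 2nd term gives 2 separate tracks.
Track A = -2, -7, -12, -17: arithmetic with common difference −5.
Track B = 4, 4, 4: the constant sequence 4.
Term 8 comes from track B (its 4th entry): 4.

4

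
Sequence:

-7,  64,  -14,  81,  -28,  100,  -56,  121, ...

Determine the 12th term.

169

Taking every 2nd term gives 2 separate tracks.
Subsequence A is -7, -14, -28, -56, which is multiplying by 2 each time.
Subsequence B is 64, 81, 100, 121, which is consecutive squares n² from n = 8.
Position 12 falls in subsequence B as its term 6, giving 169.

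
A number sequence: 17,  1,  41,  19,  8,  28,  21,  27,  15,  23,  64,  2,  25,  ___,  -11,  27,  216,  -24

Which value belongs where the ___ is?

Split by position mod 3: positions 1, 4, 7, … form one track, and each other residue class forms its own.
Track A: 17, 19, 21, 23, 25, 27. Adding 2 each time.
Track B: 1, 8, 27, 64, ?, 216. The cubes 1³, 2³, 3³, ….
Track C: 41, 28, 15, 2, -11, -24. Linear: a_n = 54 − 13·n.
Track B's pattern makes the blank 125.

125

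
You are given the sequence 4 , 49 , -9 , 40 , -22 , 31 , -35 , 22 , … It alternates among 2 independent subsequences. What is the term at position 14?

The terms cycle through 2 interleaved subsequences.
Subsequence A is 4, -9, -22, -35, which is subtracting 13 each time.
Subsequence B is 49, 40, 31, 22, which is linear: a_n = 58 − 9·n.
The 14th slot belongs to subsequence B; its 7th term is -5.

-5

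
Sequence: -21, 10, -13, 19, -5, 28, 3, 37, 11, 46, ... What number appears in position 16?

73

The terms cycle through 2 interleaved subsequences.
Stream A: -21, -13, -5, 3, 11 (arithmetic, step +8).
Stream B: 10, 19, 28, 37, 46 (adding 9 each time).
Position 16 → stream B, term 8 = 73.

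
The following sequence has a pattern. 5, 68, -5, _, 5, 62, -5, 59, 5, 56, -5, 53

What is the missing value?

65

Positions 1, 3, 5, … form one subsequence and positions 2, 4, 6, … form another.
Track A: 5, -5, 5, -5, 5, -5 — the oscillation 5·(−1)^(n+1).
Track B: 68, ?, 62, 59, 56, 53 — arithmetic, step −3.
So the missing entry in track B is 65.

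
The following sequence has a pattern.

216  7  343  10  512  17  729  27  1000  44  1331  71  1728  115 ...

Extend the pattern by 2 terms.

The terms cycle through 2 interleaved subsequences.
Subsequence A: 216, 343, 512, 729, 1000, 1331, 1728. Perfect cubes starting at 6³.
Subsequence B: 7, 10, 17, 27, 44, 71, 115. Each term equals the sum of the previous two.
The 15th slot belongs to subsequence A; its 8th term is 2197.
Term 16 comes from subsequence B (its 8th entry): 186.

2197, 186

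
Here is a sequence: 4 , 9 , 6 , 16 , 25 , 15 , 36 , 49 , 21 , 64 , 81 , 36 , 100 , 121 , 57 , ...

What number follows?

Positions follow the repeating pattern AAB; grouping by letter gives 2 tracks.
Stream A = 4, 9, 16, 25, 36, 49, 64, 81, 100, 121: perfect squares starting at 2².
Stream B = 6, 15, 21, 36, 57: each term equals the sum of the previous two.
Term 16 comes from stream A (its 11th entry): 144.

144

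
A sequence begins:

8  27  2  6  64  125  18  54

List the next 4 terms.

The slot pattern repeats as AABB (period 4), so there are 2 interleaved tracks.
Subsequence A is 8, 27, 64, 125, which is consecutive cubes n³ from n = 2.
Subsequence B is 2, 6, 18, 54, which is geometric with ratio 3.
Position 9 falls in subsequence A as its term 5, giving 216.
Position 10 falls in subsequence A as its term 6, giving 343.
The 11th slot belongs to subsequence B; its 5th term is 162.
Term 12 comes from subsequence B (its 6th entry): 486.

216, 343, 162, 486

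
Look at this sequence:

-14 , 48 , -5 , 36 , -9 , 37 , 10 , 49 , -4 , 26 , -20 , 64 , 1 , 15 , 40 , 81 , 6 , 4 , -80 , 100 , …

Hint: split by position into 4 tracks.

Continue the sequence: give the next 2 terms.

Taking every 4th term gives 4 separate tracks.
Subsequence A: -14, -9, -4, 1, 6. Linear: a_n = -19 + 5·n.
Subsequence B: 48, 37, 26, 15, 4. Arithmetic, step −11.
Subsequence C: -5, 10, -20, 40, -80. Geometric with ratio -2.
Subsequence D: 36, 49, 64, 81, 100. Consecutive squares n² from n = 6.
Position 21 → subsequence A, term 6 = 11.
Position 22 → subsequence B, term 6 = -7.

11, -7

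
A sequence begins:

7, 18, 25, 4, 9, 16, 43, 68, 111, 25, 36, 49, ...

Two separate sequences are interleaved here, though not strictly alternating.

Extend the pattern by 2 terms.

179, 290

Reading positions in blocks of 6 reveals the pattern AAABBB — 2 tracks woven together.
Stream A: 7, 18, 25, 43, 68, 111. Each term equals the sum of the previous two.
Stream B: 4, 9, 16, 25, 36, 49. Perfect squares starting at 2².
Position 13 falls in stream A as its term 7, giving 179.
Position 14 falls in stream A as its term 8, giving 290.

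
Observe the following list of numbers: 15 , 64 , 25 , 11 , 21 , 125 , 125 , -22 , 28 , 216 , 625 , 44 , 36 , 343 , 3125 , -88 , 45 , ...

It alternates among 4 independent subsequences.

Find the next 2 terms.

Taking every 4th term gives 4 separate tracks.
Subsequence A: 15, 21, 28, 36, 45 — triangular numbers n(n+1)/2 for n = 5, 6, ….
Subsequence B: 64, 125, 216, 343 — the cubes 4³, 5³, 6³, ….
Subsequence C: 25, 125, 625, 3125 — powers of 5.
Subsequence D: 11, -22, 44, -88 — geometric, ×-2 each step.
Position 18 → subsequence B, term 5 = 512.
Position 19 → subsequence C, term 5 = 15625.

512, 15625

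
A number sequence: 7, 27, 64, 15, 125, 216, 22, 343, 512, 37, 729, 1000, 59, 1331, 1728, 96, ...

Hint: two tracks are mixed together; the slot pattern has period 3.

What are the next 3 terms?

The slot pattern repeats as ABB (period 3), so there are 2 interleaved tracks.
Stream A: 7, 15, 22, 37, 59, 96. A Fibonacci-like recurrence a_n = a_{n-1} + a_{n-2}.
Stream B: 27, 64, 125, 216, 343, 512, 729, 1000, 1331, 1728. The cubes 3³, 4³, 5³, ….
Position 17 → stream B, term 11 = 2197.
The 18th slot belongs to stream B; its 12th term is 2744.
The 19th slot belongs to stream A; its 7th term is 155.

2197, 2744, 155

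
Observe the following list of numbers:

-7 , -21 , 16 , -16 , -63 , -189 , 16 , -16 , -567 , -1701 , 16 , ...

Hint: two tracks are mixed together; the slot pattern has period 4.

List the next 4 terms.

-16, -5103, -15309, 16

The slot pattern repeats as AABB (period 4), so there are 2 interleaved tracks.
Track A = -7, -21, -63, -189, -567, -1701: geometric, ×3 each step.
Track B = 16, -16, 16, -16, 16: alternating ±16.
Position 12 → track B, term 6 = -16.
Term 13 comes from track A (its 7th entry): -5103.
Term 14 comes from track A (its 8th entry): -15309.
Term 15 comes from track B (its 7th entry): 16.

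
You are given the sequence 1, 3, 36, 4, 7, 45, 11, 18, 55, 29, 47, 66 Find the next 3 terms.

76, 123, 78

Reading positions in blocks of 3 reveals the pattern AAB — 2 tracks woven together.
Subsequence A: 1, 3, 4, 7, 11, 18, 29, 47 — each term equals the sum of the previous two.
Subsequence B: 36, 45, 55, 66 — triangular numbers n(n+1)/2 for n = 8, 9, ….
Term 13 comes from subsequence A (its 9th entry): 76.
Position 14 falls in subsequence A as its term 10, giving 123.
Term 15 comes from subsequence B (its 5th entry): 78.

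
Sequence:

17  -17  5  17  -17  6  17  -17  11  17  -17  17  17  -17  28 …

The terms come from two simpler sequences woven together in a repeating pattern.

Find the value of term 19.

The slot pattern repeats as AAB (period 3), so there are 2 interleaved tracks.
Track A: 17, -17, 17, -17, 17, -17, 17, -17, 17, -17 — oscillating between 17 and -17.
Track B: 5, 6, 11, 17, 28 — each term equals the sum of the previous two.
Term 19 comes from track A (its 13th entry): 17.

17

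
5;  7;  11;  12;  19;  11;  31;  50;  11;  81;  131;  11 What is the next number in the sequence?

Reading positions in blocks of 3 reveals the pattern AAB — 2 tracks woven together.
Stream A: 5, 7, 12, 19, 31, 50, 81, 131 (Fibonacci-style (each term is the sum of the two before it)).
Stream B: 11, 11, 11, 11 (constant 11).
Position 13 falls in stream A as its term 9, giving 212.

212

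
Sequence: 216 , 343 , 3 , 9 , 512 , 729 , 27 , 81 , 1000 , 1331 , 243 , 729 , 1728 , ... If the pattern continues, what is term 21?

Reading positions in blocks of 4 reveals the pattern AABB — 2 tracks woven together.
Track A is 216, 343, 512, 729, 1000, 1331, 1728, which is consecutive cubes n³ from n = 6.
Track B is 3, 9, 27, 81, 243, 729, which is powers of 3.
Position 21 falls in track A as its term 11, giving 4096.

4096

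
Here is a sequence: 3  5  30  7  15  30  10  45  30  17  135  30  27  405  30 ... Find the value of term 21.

Taking every 3rd term gives 3 separate tracks.
Track A: 3, 7, 10, 17, 27. A Fibonacci-like recurrence a_n = a_{n-1} + a_{n-2}.
Track B: 5, 15, 45, 135, 405. A geometric progression (common ratio 3).
Track C: 30, 30, 30, 30, 30. The constant sequence 30.
The 21st slot belongs to track C; its 7th term is 30.

30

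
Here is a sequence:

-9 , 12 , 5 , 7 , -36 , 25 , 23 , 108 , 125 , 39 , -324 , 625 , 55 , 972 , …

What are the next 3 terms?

3125, 71, -2916

Taking every 3rd term gives 3 separate tracks.
Subsequence A: -9, 7, 23, 39, 55 — arithmetic with common difference +16.
Subsequence B: 12, -36, 108, -324, 972 — a geometric progression (common ratio -3).
Subsequence C: 5, 25, 125, 625 — successive powers of 5.
Position 15 falls in subsequence C as its term 5, giving 3125.
The 16th slot belongs to subsequence A; its 6th term is 71.
Position 17 falls in subsequence B as its term 6, giving -2916.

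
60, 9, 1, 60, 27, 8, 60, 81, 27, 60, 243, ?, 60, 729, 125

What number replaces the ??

64

Split by position mod 3: positions 1, 4, 7, … form one track, and each other residue class forms its own.
Subsequence A: 60, 60, 60, 60, 60. The constant sequence 60.
Subsequence B: 9, 27, 81, 243, 729. Powers of 3.
Subsequence C: 1, 8, 27, ?, 125. The cubes 1³, 2³, 3³, ….
So the missing entry in subsequence C is 64.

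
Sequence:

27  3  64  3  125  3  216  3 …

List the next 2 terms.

343, 3

The terms cycle through 2 interleaved subsequences.
Track A: 27, 64, 125, 216. Consecutive cubes n³ from n = 3.
Track B: 3, 3, 3, 3. The constant sequence 3.
Position 9 falls in track A as its term 5, giving 343.
Position 10 falls in track B as its term 5, giving 3.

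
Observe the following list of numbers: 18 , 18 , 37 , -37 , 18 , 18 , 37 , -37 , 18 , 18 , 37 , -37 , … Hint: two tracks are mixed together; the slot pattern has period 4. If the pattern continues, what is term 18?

Positions follow the repeating pattern AABB; grouping by letter gives 2 tracks.
Track A = 18, 18, 18, 18, 18, 18: constant 18.
Track B = 37, -37, 37, -37, 37, -37: the oscillation 37·(−1)^(n+1).
Term 18 comes from track A (its 10th entry): 18.

18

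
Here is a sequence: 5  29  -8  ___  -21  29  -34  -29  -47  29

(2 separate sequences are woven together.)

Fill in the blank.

-29

Odd-indexed and even-indexed terms follow separate rules.
Stream A: 5, -8, -21, -34, -47 — linear: a_n = 18 − 13·n.
Stream B: 29, ?, 29, -29, 29 — the oscillation 29·(−1)^(n+1).
So the missing entry in stream B is -29.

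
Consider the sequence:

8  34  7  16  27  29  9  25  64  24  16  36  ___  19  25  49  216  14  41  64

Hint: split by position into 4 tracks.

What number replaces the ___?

Split by position mod 4: positions 1, 5, 9, … form one track, and each other residue class forms its own.
Track A = 8, 27, 64, ?, 216: perfect cubes starting at 2³.
Track B = 34, 29, 24, 19, 14: subtracting 5 each time.
Track C = 7, 9, 16, 25, 41: a Fibonacci-like recurrence a_n = a_{n-1} + a_{n-2}.
Track D = 16, 25, 36, 49, 64: consecutive squares n² from n = 4.
Filling track A at index 4 by its rule yields 125.

125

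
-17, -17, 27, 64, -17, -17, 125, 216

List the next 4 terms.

-17, -17, 343, 512

Positions follow the repeating pattern AABB; grouping by letter gives 2 tracks.
Track A: -17, -17, -17, -17 (constant -17).
Track B: 27, 64, 125, 216 (perfect cubes starting at 3³).
Position 9 falls in track A as its term 5, giving -17.
Position 10 → track A, term 6 = -17.
Position 11 falls in track B as its term 5, giving 343.
Position 12 → track B, term 6 = 512.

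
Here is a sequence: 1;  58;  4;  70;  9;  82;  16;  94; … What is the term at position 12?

118

Split by position mod 2 into 2 tracks.
Track A = 1, 4, 9, 16: consecutive squares n² from n = 1.
Track B = 58, 70, 82, 94: adding 12 each time.
Term 12 comes from track B (its 6th entry): 118.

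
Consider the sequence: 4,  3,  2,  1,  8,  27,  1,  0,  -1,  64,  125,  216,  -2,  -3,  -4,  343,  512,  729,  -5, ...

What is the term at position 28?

Reading positions in blocks of 6 reveals the pattern AAABBB — 2 tracks woven together.
Stream A = 4, 3, 2, 1, 0, -1, -2, -3, -4, -5: arithmetic with common difference −1.
Stream B = 1, 8, 27, 64, 125, 216, 343, 512, 729: perfect cubes starting at 1³.
Position 28 falls in stream B as its term 13, giving 2197.

2197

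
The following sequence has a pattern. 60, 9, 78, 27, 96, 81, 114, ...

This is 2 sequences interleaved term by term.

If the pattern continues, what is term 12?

2187

Positions 1, 3, 5, … form one subsequence and positions 2, 4, 6, … form another.
Stream A: 60, 78, 96, 114 (linear: a_n = 42 + 18·n).
Stream B: 9, 27, 81 (geometric, ×3 each step).
The 12th slot belongs to stream B; its 6th term is 2187.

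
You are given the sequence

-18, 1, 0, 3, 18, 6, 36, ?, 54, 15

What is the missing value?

10

Split by position mod 2 into 2 tracks.
Track A: -18, 0, 18, 36, 54 (adding 18 each time).
Track B: 1, 3, 6, ?, 15 (triangular numbers n(n+1)/2 for n = 1, 2, …).
The gap is track B's term 4; the rule gives 10.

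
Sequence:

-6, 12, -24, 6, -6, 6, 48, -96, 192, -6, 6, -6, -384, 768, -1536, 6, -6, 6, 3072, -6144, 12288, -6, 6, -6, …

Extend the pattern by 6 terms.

The slot pattern repeats as AAABBB (period 6), so there are 2 interleaved tracks.
Subsequence A: -6, 12, -24, 48, -96, 192, -384, 768, -1536, 3072, -6144, 12288 — geometric with ratio -2.
Subsequence B: 6, -6, 6, -6, 6, -6, 6, -6, 6, -6, 6, -6 — the oscillation 6·(−1)^(n+1).
The 25th slot belongs to subsequence A; its 13th term is -24576.
Term 26 comes from subsequence A (its 14th entry): 49152.
The 27th slot belongs to subsequence A; its 15th term is -98304.
Position 28 falls in subsequence B as its term 13, giving 6.
Position 29 falls in subsequence B as its term 14, giving -6.
Position 30 → subsequence B, term 15 = 6.

-24576, 49152, -98304, 6, -6, 6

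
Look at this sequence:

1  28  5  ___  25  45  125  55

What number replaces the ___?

36

The terms cycle through 2 interleaved subsequences.
Track A: 1, 5, 25, 125 — powers 5^0, 5^1, 5^2, ….
Track B: 28, ?, 45, 55 — triangular numbers starting at T_7.
Filling track B at index 2 by its rule yields 36.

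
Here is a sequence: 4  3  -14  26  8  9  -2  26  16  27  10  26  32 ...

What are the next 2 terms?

81, 22

Split by position mod 4 into 4 tracks.
Subsequence A = 4, 8, 16, 32: successive powers of 2.
Subsequence B = 3, 9, 27: geometric with ratio 3.
Subsequence C = -14, -2, 10: linear: a_n = -26 + 12·n.
Subsequence D = 26, 26, 26: constant 26.
Term 14 comes from subsequence B (its 4th entry): 81.
Position 15 falls in subsequence C as its term 4, giving 22.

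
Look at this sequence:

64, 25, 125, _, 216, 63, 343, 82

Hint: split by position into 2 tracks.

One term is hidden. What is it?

Split by position mod 2 into 2 tracks.
Stream A is 64, 125, 216, 343, which is the cubes 4³, 5³, 6³, ….
Stream B is 25, ?, 63, 82, which is adding 19 each time.
Stream B's pattern makes the blank 44.

44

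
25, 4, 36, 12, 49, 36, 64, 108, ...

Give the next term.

The terms cycle through 2 interleaved subsequences.
Subsequence A = 25, 36, 49, 64: the squares 5², 6², 7², ….
Subsequence B = 4, 12, 36, 108: a geometric progression (common ratio 3).
Term 9 comes from subsequence A (its 5th entry): 81.

81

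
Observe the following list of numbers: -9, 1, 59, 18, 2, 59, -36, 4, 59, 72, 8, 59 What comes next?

The terms cycle through 3 interleaved subsequences.
Subsequence A is -9, 18, -36, 72, which is geometric with ratio -2.
Subsequence B is 1, 2, 4, 8, which is powers 2^0, 2^1, 2^2, ….
Subsequence C is 59, 59, 59, 59, which is constant 59.
Position 13 → subsequence A, term 5 = -144.

-144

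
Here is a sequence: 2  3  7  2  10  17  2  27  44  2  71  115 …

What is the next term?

Positions follow the repeating pattern ABB; grouping by letter gives 2 tracks.
Subsequence A is 2, 2, 2, 2, which is constant 2.
Subsequence B is 3, 7, 10, 17, 27, 44, 71, 115, which is Fibonacci-style (each term is the sum of the two before it).
Position 13 → subsequence A, term 5 = 2.

2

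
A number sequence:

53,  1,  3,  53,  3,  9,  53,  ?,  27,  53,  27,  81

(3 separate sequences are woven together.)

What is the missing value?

Taking every 3rd term gives 3 separate tracks.
Track A = 53, 53, 53, 53: the constant sequence 53.
Track B = 1, 3, ?, 27: successive powers of 3.
Track C = 3, 9, 27, 81: geometric, ×3 each step.
So the missing entry in track B is 9.

9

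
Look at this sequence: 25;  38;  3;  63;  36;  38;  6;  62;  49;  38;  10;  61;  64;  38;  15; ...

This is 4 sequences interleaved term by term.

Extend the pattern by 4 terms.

Split by position mod 4 into 4 tracks.
Subsequence A = 25, 36, 49, 64: consecutive squares n² from n = 5.
Subsequence B = 38, 38, 38, 38: constant 38.
Subsequence C = 3, 6, 10, 15: the triangular numbers T_2, T_3, ….
Subsequence D = 63, 62, 61: linear: a_n = 64 − n.
The 16th slot belongs to subsequence D; its 4th term is 60.
Position 17 falls in subsequence A as its term 5, giving 81.
The 18th slot belongs to subsequence B; its 5th term is 38.
The 19th slot belongs to subsequence C; its 5th term is 21.

60, 81, 38, 21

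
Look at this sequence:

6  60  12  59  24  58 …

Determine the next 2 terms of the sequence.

48, 57

Taking every 2nd term gives 2 separate tracks.
Track A: 6, 12, 24 — geometric with ratio 2.
Track B: 60, 59, 58 — linear: a_n = 61 − n.
Position 7 falls in track A as its term 4, giving 48.
Term 8 comes from track B (its 4th entry): 57.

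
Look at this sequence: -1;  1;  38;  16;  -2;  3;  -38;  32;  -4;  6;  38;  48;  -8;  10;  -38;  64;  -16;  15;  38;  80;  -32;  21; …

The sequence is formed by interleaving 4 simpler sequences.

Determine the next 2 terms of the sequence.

Taking every 4th term gives 4 separate tracks.
Track A: -1, -2, -4, -8, -16, -32 — geometric with ratio 2.
Track B: 1, 3, 6, 10, 15, 21 — the triangular numbers T_1, T_2, ….
Track C: 38, -38, 38, -38, 38 — oscillating between 38 and -38.
Track D: 16, 32, 48, 64, 80 — arithmetic with common difference +16.
Term 23 comes from track C (its 6th entry): -38.
The 24th slot belongs to track D; its 6th term is 96.

-38, 96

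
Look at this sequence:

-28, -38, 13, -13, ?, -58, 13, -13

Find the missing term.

-48

Positions follow the repeating pattern AABB; grouping by letter gives 2 tracks.
Subsequence A: -28, -38, ?, -58. Arithmetic with common difference −10.
Subsequence B: 13, -13, 13, -13. Alternating ±13.
The gap is subsequence A's term 3; the rule gives -48.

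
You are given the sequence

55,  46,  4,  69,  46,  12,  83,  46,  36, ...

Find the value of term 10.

97

Split by position mod 3: positions 1, 4, 7, … form one track, and each other residue class forms its own.
Track A is 55, 69, 83, which is linear: a_n = 41 + 14·n.
Track B is 46, 46, 46, which is always 46.
Track C is 4, 12, 36, which is a geometric progression (common ratio 3).
The 10th slot belongs to track A; its 4th term is 97.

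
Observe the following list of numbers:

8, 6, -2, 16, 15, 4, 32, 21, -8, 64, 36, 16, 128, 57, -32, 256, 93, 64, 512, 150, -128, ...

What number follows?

1024

Read the sequence 3 terms at a time; column i is its own pattern.
Subsequence A: 8, 16, 32, 64, 128, 256, 512 — powers 2^3, 2^4, 2^5, ….
Subsequence B: 6, 15, 21, 36, 57, 93, 150 — each term equals the sum of the previous two.
Subsequence C: -2, 4, -8, 16, -32, 64, -128 — geometric, ×-2 each step.
Position 22 falls in subsequence A as its term 8, giving 1024.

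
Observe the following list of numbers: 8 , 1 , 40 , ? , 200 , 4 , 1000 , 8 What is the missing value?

2

The terms cycle through 2 interleaved subsequences.
Track A: 8, 40, 200, 1000 (multiplying by 5 each time).
Track B: 1, ?, 4, 8 (successive powers of 2).
Filling track B at index 2 by its rule yields 2.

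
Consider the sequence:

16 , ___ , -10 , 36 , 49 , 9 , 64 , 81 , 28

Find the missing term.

The slot pattern repeats as AAB (period 3), so there are 2 interleaved tracks.
Subsequence A: 16, ?, 36, 49, 64, 81 — perfect squares starting at 4².
Subsequence B: -10, 9, 28 — linear: a_n = -29 + 19·n.
Subsequence A's pattern makes the blank 25.

25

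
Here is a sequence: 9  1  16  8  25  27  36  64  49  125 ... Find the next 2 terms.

64, 216

Split by position mod 2 into 2 tracks.
Track A: 9, 16, 25, 36, 49 (consecutive squares n² from n = 3).
Track B: 1, 8, 27, 64, 125 (perfect cubes starting at 1³).
Term 11 comes from track A (its 6th entry): 64.
The 12th slot belongs to track B; its 6th term is 216.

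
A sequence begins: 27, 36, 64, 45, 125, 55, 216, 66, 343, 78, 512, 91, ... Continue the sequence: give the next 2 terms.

729, 105

The terms cycle through 2 interleaved subsequences.
Stream A: 27, 64, 125, 216, 343, 512 (the cubes 3³, 4³, 5³, …).
Stream B: 36, 45, 55, 66, 78, 91 (triangular numbers n(n+1)/2 for n = 8, 9, …).
Term 13 comes from stream A (its 7th entry): 729.
The 14th slot belongs to stream B; its 7th term is 105.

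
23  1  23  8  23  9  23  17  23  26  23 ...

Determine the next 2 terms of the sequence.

Taking every 2nd term gives 2 separate tracks.
Track A: 23, 23, 23, 23, 23, 23. Constant 23.
Track B: 1, 8, 9, 17, 26. A Fibonacci-like recurrence a_n = a_{n-1} + a_{n-2}.
Position 12 falls in track B as its term 6, giving 43.
Position 13 → track A, term 7 = 23.

43, 23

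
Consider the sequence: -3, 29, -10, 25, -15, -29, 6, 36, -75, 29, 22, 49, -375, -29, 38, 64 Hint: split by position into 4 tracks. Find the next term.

Read the sequence 4 terms at a time; column i is its own pattern.
Track A = -3, -15, -75, -375: multiplying by 5 each time.
Track B = 29, -29, 29, -29: oscillating between 29 and -29.
Track C = -10, 6, 22, 38: arithmetic with common difference +16.
Track D = 25, 36, 49, 64: the squares 5², 6², 7², ….
Term 17 comes from track A (its 5th entry): -1875.

-1875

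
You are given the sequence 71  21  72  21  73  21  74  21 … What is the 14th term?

21

Taking every 2nd term gives 2 separate tracks.
Subsequence A: 71, 72, 73, 74. Arithmetic, step +1.
Subsequence B: 21, 21, 21, 21. Always 21.
The 14th slot belongs to subsequence B; its 7th term is 21.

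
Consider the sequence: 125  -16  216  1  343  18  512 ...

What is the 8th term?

Positions 1, 3, 5, … form one subsequence and positions 2, 4, 6, … form another.
Track A: 125, 216, 343, 512 — perfect cubes starting at 5³.
Track B: -16, 1, 18 — adding 17 each time.
Position 8 → track B, term 4 = 35.

35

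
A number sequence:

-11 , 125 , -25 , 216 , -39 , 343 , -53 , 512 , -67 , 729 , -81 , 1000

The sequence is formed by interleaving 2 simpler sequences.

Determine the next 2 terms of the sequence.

-95, 1331

Split by position mod 2 into 2 tracks.
Track A is -11, -25, -39, -53, -67, -81, which is subtracting 14 each time.
Track B is 125, 216, 343, 512, 729, 1000, which is perfect cubes starting at 5³.
The 13th slot belongs to track A; its 7th term is -95.
Position 14 falls in track B as its term 7, giving 1331.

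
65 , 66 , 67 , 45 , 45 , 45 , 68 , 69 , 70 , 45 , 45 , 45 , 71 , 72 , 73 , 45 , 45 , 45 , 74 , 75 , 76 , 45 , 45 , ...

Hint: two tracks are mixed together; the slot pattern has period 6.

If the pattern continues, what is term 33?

82

The slot pattern repeats as AAABBB (period 6), so there are 2 interleaved tracks.
Subsequence A: 65, 66, 67, 68, 69, 70, 71, 72, 73, 74, 75, 76 — adding 1 each time.
Subsequence B: 45, 45, 45, 45, 45, 45, 45, 45, 45, 45, 45 — always 45.
Position 33 falls in subsequence A as its term 18, giving 82.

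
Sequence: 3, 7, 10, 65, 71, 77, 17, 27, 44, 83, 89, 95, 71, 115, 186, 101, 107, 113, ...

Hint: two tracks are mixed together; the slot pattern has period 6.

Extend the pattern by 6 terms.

Reading positions in blocks of 6 reveals the pattern AAABBB — 2 tracks woven together.
Subsequence A = 3, 7, 10, 17, 27, 44, 71, 115, 186: each term equals the sum of the previous two.
Subsequence B = 65, 71, 77, 83, 89, 95, 101, 107, 113: arithmetic with common difference +6.
Position 19 → subsequence A, term 10 = 301.
The 20th slot belongs to subsequence A; its 11th term is 487.
Position 21 → subsequence A, term 12 = 788.
Position 22 → subsequence B, term 10 = 119.
Term 23 comes from subsequence B (its 11th entry): 125.
Term 24 comes from subsequence B (its 12th entry): 131.

301, 487, 788, 119, 125, 131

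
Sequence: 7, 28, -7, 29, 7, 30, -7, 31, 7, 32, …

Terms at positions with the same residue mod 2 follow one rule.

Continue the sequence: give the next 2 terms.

Split by position mod 2 into 2 tracks.
Track A = 7, -7, 7, -7, 7: the oscillation 7·(−1)^(n+1).
Track B = 28, 29, 30, 31, 32: arithmetic, step +1.
Term 11 comes from track A (its 6th entry): -7.
Term 12 comes from track B (its 6th entry): 33.

-7, 33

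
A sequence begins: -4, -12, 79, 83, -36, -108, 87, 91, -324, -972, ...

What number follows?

Reading positions in blocks of 4 reveals the pattern AABB — 2 tracks woven together.
Track A: -4, -12, -36, -108, -324, -972 (a geometric progression (common ratio 3)).
Track B: 79, 83, 87, 91 (arithmetic, step +4).
Position 11 → track B, term 5 = 95.

95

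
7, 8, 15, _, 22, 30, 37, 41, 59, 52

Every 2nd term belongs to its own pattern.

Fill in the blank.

Odd-indexed and even-indexed terms follow separate rules.
Track A: 7, 15, 22, 37, 59. Each term equals the sum of the previous two.
Track B: 8, ?, 30, 41, 52. Arithmetic, step +11.
Filling track B at index 2 by its rule yields 19.

19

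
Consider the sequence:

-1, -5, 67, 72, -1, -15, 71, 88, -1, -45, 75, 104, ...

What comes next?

Taking every 4th term gives 4 separate tracks.
Stream A is -1, -1, -1, which is always -1.
Stream B is -5, -15, -45, which is geometric, ×3 each step.
Stream C is 67, 71, 75, which is adding 4 each time.
Stream D is 72, 88, 104, which is adding 16 each time.
Position 13 → stream A, term 4 = -1.

-1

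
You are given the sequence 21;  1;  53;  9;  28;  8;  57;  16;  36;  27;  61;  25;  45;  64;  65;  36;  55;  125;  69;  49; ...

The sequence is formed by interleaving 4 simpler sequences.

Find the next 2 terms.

66, 216

Taking every 4th term gives 4 separate tracks.
Subsequence A is 21, 28, 36, 45, 55, which is triangular numbers n(n+1)/2 for n = 6, 7, ….
Subsequence B is 1, 8, 27, 64, 125, which is consecutive cubes n³ from n = 1.
Subsequence C is 53, 57, 61, 65, 69, which is arithmetic with common difference +4.
Subsequence D is 9, 16, 25, 36, 49, which is perfect squares starting at 3².
Position 21 falls in subsequence A as its term 6, giving 66.
Position 22 falls in subsequence B as its term 6, giving 216.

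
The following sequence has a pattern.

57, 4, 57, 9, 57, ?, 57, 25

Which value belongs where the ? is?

Split by position mod 2 into 2 tracks.
Track A is 57, 57, 57, 57, which is always 57.
Track B is 4, 9, ?, 25, which is consecutive squares n² from n = 2.
Track B's pattern makes the blank 16.

16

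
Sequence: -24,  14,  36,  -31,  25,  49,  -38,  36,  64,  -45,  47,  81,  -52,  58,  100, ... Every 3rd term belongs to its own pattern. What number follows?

Split by position mod 3 into 3 tracks.
Stream A = -24, -31, -38, -45, -52: linear: a_n = -17 − 7·n.
Stream B = 14, 25, 36, 47, 58: arithmetic with common difference +11.
Stream C = 36, 49, 64, 81, 100: the squares 6², 7², 8², ….
Position 16 → stream A, term 6 = -59.

-59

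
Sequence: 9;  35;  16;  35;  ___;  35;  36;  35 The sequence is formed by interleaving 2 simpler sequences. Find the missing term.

25

Taking every 2nd term gives 2 separate tracks.
Stream A: 9, 16, ?, 36. Consecutive squares n² from n = 3.
Stream B: 35, 35, 35, 35. Constant 35.
Stream A's pattern makes the blank 25.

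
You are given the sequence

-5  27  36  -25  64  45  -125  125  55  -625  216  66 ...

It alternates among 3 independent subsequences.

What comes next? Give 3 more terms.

Split by position mod 3 into 3 tracks.
Stream A: -5, -25, -125, -625 — geometric, ×5 each step.
Stream B: 27, 64, 125, 216 — the cubes 3³, 4³, 5³, ….
Stream C: 36, 45, 55, 66 — the triangular numbers T_8, T_9, ….
The 13th slot belongs to stream A; its 5th term is -3125.
Position 14 → stream B, term 5 = 343.
Position 15 falls in stream C as its term 5, giving 78.

-3125, 343, 78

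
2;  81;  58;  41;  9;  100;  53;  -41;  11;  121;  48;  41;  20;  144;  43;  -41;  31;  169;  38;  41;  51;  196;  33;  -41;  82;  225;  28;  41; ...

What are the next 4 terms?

The terms cycle through 4 interleaved subsequences.
Track A: 2, 9, 11, 20, 31, 51, 82. Fibonacci-style (each term is the sum of the two before it).
Track B: 81, 100, 121, 144, 169, 196, 225. The squares 9², 10², 11², ….
Track C: 58, 53, 48, 43, 38, 33, 28. Subtracting 5 each time.
Track D: 41, -41, 41, -41, 41, -41, 41. The oscillation 41·(−1)^(n+1).
Position 29 → track A, term 8 = 133.
Position 30 falls in track B as its term 8, giving 256.
Position 31 → track C, term 8 = 23.
The 32nd slot belongs to track D; its 8th term is -41.

133, 256, 23, -41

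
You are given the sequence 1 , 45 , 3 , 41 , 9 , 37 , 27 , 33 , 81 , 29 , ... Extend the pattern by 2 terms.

Positions 1, 3, 5, … form one subsequence and positions 2, 4, 6, … form another.
Subsequence A: 1, 3, 9, 27, 81 (powers 3^0, 3^1, 3^2, …).
Subsequence B: 45, 41, 37, 33, 29 (subtracting 4 each time).
Position 11 falls in subsequence A as its term 6, giving 243.
Position 12 → subsequence B, term 6 = 25.

243, 25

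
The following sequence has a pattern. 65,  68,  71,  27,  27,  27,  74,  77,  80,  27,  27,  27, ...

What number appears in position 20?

95

Reading positions in blocks of 6 reveals the pattern AAABBB — 2 tracks woven together.
Track A is 65, 68, 71, 74, 77, 80, which is adding 3 each time.
Track B is 27, 27, 27, 27, 27, 27, which is constant 27.
Term 20 comes from track A (its 11th entry): 95.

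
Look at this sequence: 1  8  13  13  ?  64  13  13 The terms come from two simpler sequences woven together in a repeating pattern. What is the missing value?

Reading positions in blocks of 4 reveals the pattern AABB — 2 tracks woven together.
Subsequence A: 1, 8, ?, 64 (perfect cubes starting at 1³).
Subsequence B: 13, 13, 13, 13 (the constant sequence 13).
So the missing entry in subsequence A is 27.

27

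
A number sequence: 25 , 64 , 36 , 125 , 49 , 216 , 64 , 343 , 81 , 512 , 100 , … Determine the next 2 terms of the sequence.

The terms cycle through 2 interleaved subsequences.
Track A: 25, 36, 49, 64, 81, 100 — perfect squares starting at 5².
Track B: 64, 125, 216, 343, 512 — consecutive cubes n³ from n = 4.
Position 12 → track B, term 6 = 729.
The 13th slot belongs to track A; its 7th term is 121.

729, 121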